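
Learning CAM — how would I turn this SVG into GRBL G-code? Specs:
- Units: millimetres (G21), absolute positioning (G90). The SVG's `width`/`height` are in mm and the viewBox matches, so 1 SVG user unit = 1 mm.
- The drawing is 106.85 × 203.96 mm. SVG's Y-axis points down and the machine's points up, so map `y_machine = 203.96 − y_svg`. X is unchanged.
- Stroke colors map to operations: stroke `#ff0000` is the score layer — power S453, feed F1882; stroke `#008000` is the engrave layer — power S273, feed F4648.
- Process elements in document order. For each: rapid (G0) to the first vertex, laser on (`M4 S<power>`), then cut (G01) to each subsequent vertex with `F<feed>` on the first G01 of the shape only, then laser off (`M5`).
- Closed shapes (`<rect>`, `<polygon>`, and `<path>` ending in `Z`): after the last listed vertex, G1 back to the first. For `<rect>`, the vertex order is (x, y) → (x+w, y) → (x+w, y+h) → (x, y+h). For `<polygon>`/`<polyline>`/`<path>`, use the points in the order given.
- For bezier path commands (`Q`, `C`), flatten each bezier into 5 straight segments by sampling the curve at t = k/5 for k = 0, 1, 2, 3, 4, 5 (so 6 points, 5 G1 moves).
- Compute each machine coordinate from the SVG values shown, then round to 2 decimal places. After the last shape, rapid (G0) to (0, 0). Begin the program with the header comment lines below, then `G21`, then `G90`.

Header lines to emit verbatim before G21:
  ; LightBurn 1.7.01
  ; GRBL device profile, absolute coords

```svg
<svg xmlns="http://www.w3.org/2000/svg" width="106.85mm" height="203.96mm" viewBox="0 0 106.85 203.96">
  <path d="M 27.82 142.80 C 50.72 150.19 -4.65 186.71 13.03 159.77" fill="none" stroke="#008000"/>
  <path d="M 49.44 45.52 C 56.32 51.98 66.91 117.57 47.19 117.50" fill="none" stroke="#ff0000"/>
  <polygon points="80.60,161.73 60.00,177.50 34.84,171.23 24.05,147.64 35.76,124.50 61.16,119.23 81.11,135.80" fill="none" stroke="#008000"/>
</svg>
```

; LightBurn 1.7.01
; GRBL device profile, absolute coords
G21
G90
G0 X27.82 Y61.16
M4 S273
G01 X33.38 Y53.97 F4648
G01 X27.41 Y44.24
G01 X17.19 Y36.40
G01 X9.98 Y34.90
G01 X13.03 Y44.19
M5
G0 X49.44 Y158.44
M4 S453
G01 X53.74 Y148.47 F1882
G01 X57.30 Y130.29
G01 X58.48 Y109.91
G01 X55.66 Y93.30
G01 X47.19 Y86.46
M5
G0 X80.60 Y42.23
M4 S273
G01 X60.00 Y26.46 F4648
G01 X34.84 Y32.73
G01 X24.05 Y56.32
G01 X35.76 Y79.46
G01 X61.16 Y84.73
G01 X81.11 Y68.16
G01 X80.60 Y42.23
M5
G0 X0.00 Y0.00

1 u = 1 mm; y_m = 203.96 − y.

[1] `<path>` cubic bezier, #008000→engrave S273 F4648: (27.82,61.16) → (33.38,53.97) → (27.41,44.24) → (17.19,36.40) → (9.98,34.90) → (13.03,44.19)

[2] `<path>` cubic bezier, #ff0000→score S453 F1882: (49.44,158.44) → (53.74,148.47) → (57.30,130.29) → (58.48,109.91) → (55.66,93.30) → (47.19,86.46)

[3] `<polygon>` regular polygon, #008000→engrave S273 F4648: (80.60,42.23) → (60.00,26.46) → (34.84,32.73) → (24.05,56.32) → (35.76,79.46) → (61.16,84.73) → (81.11,68.16) → (80.60,42.23) (closed)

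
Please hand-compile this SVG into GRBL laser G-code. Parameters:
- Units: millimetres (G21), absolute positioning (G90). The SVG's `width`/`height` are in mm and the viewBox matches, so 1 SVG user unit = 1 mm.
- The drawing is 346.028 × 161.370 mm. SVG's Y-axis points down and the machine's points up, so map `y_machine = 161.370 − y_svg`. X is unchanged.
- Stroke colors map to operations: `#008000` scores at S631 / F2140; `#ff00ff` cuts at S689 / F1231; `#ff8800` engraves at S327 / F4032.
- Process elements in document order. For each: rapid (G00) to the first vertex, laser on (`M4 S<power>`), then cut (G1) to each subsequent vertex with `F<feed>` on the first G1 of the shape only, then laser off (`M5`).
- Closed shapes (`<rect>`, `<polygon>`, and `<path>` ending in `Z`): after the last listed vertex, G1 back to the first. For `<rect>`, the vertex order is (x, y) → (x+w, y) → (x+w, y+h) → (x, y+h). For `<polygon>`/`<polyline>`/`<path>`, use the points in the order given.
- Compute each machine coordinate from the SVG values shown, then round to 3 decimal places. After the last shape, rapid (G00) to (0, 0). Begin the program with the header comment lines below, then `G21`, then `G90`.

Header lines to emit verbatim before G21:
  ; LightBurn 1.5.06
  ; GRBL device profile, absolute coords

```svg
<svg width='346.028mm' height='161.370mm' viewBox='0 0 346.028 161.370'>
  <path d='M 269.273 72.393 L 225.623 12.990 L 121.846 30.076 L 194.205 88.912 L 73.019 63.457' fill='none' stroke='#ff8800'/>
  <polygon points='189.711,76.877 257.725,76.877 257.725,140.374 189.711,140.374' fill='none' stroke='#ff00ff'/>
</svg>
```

viewBox `0 0 346.028 161.370` with mm width/height → 1 unit = 1 mm. Flip: y_m = 161.370 − y_svg.

**Shape 1** — `<path>` open polyline, stroke `#ff8800` → engrave (S327, F4032). Machine vertices: (269.273,88.977) → (225.623,148.380) → (121.846,131.294) → (194.205,72.458) → (73.019,97.913). Open path.

**Shape 2** — `<polygon>` rectangle, stroke `#ff00ff` → cut (S689, F1231). Machine vertices: (189.711,84.493) → (257.725,84.493) → (257.725,20.996) → (189.711,20.996) → (189.711,84.493). Closed: final G1 returns to the first vertex.

; LightBurn 1.5.06
; GRBL device profile, absolute coords
G21
G90
G00 X269.273 Y88.977
M4 S327
G1 X225.623 Y148.380 F4032
G1 X121.846 Y131.294
G1 X194.205 Y72.458
G1 X73.019 Y97.913
M5
G00 X189.711 Y84.493
M4 S689
G1 X257.725 Y84.493 F1231
G1 X257.725 Y20.996
G1 X189.711 Y20.996
G1 X189.711 Y84.493
M5
G00 X0.000 Y0.000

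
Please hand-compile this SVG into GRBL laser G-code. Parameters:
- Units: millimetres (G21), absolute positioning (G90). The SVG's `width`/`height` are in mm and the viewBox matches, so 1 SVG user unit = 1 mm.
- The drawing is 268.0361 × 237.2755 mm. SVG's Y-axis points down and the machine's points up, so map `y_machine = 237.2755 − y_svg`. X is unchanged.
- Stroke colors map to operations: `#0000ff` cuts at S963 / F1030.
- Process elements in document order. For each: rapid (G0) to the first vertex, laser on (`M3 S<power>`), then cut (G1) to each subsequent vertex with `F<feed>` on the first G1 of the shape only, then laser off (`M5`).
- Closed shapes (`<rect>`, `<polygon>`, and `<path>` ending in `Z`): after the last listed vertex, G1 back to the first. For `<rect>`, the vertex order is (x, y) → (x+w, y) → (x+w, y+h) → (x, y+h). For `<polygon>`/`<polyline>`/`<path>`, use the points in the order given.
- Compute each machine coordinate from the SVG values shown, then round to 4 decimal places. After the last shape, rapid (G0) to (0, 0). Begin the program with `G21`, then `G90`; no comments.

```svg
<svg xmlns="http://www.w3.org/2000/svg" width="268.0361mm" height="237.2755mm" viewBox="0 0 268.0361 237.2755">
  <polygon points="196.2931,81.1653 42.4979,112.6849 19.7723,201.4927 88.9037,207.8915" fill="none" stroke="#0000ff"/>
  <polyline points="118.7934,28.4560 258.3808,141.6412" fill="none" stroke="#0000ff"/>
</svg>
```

G21
G90
G0 X196.2931 Y156.1102
M3 S963
G1 X42.4979 Y124.5906 F1030
G1 X19.7723 Y35.7828
G1 X88.9037 Y29.3840
G1 X196.2931 Y156.1102
M5
G0 X118.7934 Y208.8195
M3 S963
G1 X258.3808 Y95.6343 F1030
M5
G0 X0.0000 Y0.0000

Since the viewBox matches the mm dimensions, user units are millimetres directly. The only transform is the Y-flip y_m = 237.2755 − y_svg.

Shape 1 is a closed polygon drawn with `<polygon>`. Its stroke #0000ff means cut at S963, F1030. After flipping Y the toolpath is (196.2931,156.1102) → (42.4979,124.5906) → (19.7723,35.7828) → (88.9037,29.3840) → (196.2931,156.1102), returning to the start.

Shape 2 is a line segment drawn with `<polyline>`. Its stroke #0000ff means cut at S963, F1030. After flipping Y the toolpath is (118.7934,208.8195) → (258.3808,95.6343).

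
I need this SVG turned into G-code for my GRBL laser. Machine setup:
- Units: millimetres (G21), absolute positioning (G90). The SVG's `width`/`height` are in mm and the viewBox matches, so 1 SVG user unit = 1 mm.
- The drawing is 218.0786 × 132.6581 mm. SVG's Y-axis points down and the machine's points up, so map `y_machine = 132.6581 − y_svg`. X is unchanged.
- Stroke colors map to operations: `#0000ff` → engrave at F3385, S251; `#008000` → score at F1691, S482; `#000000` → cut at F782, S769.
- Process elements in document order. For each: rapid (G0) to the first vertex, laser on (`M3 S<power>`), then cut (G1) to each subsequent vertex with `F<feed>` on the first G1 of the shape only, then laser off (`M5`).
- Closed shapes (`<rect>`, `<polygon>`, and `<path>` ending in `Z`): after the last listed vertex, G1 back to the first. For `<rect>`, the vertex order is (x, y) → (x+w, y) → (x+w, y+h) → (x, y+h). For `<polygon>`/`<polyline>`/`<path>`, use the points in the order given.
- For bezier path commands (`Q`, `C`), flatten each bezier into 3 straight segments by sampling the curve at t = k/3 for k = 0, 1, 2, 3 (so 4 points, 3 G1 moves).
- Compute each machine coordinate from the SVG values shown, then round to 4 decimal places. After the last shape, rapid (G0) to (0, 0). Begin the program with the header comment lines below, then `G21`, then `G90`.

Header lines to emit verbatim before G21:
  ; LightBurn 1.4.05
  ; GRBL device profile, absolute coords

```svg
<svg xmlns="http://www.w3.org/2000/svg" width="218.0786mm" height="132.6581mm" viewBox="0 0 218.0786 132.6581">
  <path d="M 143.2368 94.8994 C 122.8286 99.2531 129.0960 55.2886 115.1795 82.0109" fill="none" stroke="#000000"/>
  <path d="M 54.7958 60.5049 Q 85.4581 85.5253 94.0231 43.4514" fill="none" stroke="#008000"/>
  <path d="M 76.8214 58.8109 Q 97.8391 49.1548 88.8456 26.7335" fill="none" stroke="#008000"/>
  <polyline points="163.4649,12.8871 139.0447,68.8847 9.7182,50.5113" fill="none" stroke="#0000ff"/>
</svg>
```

Since the viewBox matches the mm dimensions, user units are millimetres directly. The only transform is the Y-flip y_m = 132.6581 − y_svg.

Shape 1 is a cubic bezier drawn with `<path>`. Its stroke #000000 means cut at S769, F782. After flipping Y the toolpath is (143.2368,37.7587) → (129.9849,45.1035) → (124.1036,58.2148) → (115.1795,50.6472).

Shape 2 is a quadratic bezier drawn with `<path>`. Its stroke #008000 means score at S482, F1691. After flipping Y the toolpath is (54.7958,72.1532) → (72.7821,62.9279) → (85.8578,68.6124) → (94.0231,89.2067).

Shape 3 is a quadratic bezier drawn with `<path>`. Its stroke #008000 means score at S482, F1691. After flipping Y the toolpath is (76.8214,73.8472) → (87.4986,81.7030) → (91.5067,92.3954) → (88.8456,105.9246).

Shape 4 is a open polyline drawn with `<polyline>`. Its stroke #0000ff means engrave at S251, F3385. After flipping Y the toolpath is (163.4649,119.7710) → (139.0447,63.7734) → (9.7182,82.1468).

; LightBurn 1.4.05
; GRBL device profile, absolute coords
G21
G90
G0 X143.2368 Y37.7587
M3 S769
G1 X129.9849 Y45.1035 F782
G1 X124.1036 Y58.2148
G1 X115.1795 Y50.6472
M5
G0 X54.7958 Y72.1532
M3 S482
G1 X72.7821 Y62.9279 F1691
G1 X85.8578 Y68.6124
G1 X94.0231 Y89.2067
M5
G0 X76.8214 Y73.8472
M3 S482
G1 X87.4986 Y81.7030 F1691
G1 X91.5067 Y92.3954
G1 X88.8456 Y105.9246
M5
G0 X163.4649 Y119.7710
M3 S251
G1 X139.0447 Y63.7734 F3385
G1 X9.7182 Y82.1468
M5
G0 X0.0000 Y0.0000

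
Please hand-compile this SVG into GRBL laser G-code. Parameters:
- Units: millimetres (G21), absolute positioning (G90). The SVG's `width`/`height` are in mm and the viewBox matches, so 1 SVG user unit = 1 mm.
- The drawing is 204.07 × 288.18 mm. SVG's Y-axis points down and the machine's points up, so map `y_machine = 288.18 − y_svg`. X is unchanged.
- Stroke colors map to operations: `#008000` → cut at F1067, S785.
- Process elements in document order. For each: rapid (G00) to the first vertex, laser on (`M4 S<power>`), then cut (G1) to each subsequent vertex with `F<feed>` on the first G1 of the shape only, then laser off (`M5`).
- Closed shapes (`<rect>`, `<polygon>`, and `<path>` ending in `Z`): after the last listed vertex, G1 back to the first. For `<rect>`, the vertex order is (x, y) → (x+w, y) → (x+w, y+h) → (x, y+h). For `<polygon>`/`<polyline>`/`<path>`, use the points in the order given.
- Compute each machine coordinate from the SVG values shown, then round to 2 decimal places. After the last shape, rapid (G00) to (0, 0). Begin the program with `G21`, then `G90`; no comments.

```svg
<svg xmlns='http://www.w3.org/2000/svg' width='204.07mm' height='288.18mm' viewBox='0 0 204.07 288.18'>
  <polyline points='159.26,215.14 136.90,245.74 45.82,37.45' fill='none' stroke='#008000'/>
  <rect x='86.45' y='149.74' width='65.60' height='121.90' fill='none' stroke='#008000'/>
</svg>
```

Since the viewBox matches the mm dimensions, user units are millimetres directly. The only transform is the Y-flip y_m = 288.18 − y_svg.

Shape 1 is a open polyline drawn with `<polyline>`. Its stroke #008000 means cut at S785, F1067. After flipping Y the toolpath is (159.26,73.04) → (136.90,42.44) → (45.82,250.73).

Shape 2 is a rectangle drawn with `<rect>`. Its stroke #008000 means cut at S785, F1067. After flipping Y the toolpath is (86.45,138.44) → (152.05,138.44) → (152.05,16.54) → (86.45,16.54) → (86.45,138.44), returning to the start.

G21
G90
G00 X159.26 Y73.04
M4 S785
G1 X136.90 Y42.44 F1067
G1 X45.82 Y250.73
M5
G00 X86.45 Y138.44
M4 S785
G1 X152.05 Y138.44 F1067
G1 X152.05 Y16.54
G1 X86.45 Y16.54
G1 X86.45 Y138.44
M5
G00 X0.00 Y0.00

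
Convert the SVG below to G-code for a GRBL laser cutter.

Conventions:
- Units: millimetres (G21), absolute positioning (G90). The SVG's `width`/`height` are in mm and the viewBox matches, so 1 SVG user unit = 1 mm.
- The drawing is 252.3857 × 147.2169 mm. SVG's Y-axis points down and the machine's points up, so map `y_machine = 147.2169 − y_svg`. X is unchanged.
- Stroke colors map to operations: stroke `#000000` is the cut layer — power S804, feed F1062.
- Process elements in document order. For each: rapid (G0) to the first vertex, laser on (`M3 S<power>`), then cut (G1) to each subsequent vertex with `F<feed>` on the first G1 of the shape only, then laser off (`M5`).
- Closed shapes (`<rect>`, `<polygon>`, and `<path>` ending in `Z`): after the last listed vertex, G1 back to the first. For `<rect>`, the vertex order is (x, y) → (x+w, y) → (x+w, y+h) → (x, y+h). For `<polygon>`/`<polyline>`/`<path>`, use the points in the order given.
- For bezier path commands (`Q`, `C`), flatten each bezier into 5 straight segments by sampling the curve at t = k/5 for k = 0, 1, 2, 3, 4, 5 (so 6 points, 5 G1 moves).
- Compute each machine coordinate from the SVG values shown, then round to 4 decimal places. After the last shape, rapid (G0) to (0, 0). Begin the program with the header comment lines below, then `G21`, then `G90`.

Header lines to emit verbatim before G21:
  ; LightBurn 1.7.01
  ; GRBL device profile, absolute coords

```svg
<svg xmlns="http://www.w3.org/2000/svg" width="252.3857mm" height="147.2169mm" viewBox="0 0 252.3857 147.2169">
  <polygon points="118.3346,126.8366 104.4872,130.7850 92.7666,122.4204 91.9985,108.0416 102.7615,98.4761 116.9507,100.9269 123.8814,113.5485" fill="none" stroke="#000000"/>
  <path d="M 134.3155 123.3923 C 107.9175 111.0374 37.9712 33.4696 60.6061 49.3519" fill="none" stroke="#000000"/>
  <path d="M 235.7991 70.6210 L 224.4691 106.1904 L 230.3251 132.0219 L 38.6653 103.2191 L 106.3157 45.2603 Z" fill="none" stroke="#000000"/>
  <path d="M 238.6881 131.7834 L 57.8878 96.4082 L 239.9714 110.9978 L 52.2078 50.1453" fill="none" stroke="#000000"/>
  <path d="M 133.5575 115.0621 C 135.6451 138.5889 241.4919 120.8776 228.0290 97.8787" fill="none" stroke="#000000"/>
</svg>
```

viewBox `0 0 252.3857 147.2169` with mm width/height → 1 unit = 1 mm. Flip: y_m = 147.2169 − y_svg.

**Shape 1** — `<polygon>` regular polygon, stroke `#000000` → cut (S804, F1062). Machine vertices: (118.3346,20.3803) → (104.4872,16.4319) → (92.7666,24.7965) → (91.9985,39.1753) → (102.7615,48.7408) → (116.9507,46.2900) → (123.8814,33.6684) → (118.3346,20.3803). Closed: final G1 returns to the first vertex.

**Shape 2** — `<path>` cubic bezier, stroke `#000000` → cut (S804, F1062). Control points (SVG): P0=(134.3155,123.3923), P1=(107.9175,111.0374), P2=(37.9712,33.4696), P3=(60.6061,49.3519); sampled at t=k/5. Machine vertices: (134.3155,23.8246) → (114.3399,37.7938) → (90.4470,59.7982) → (69.1709,82.2221) → (57.0459,97.4497) → (60.6061,97.8650). Open path.

**Shape 3** — `<path>` closed polygon, stroke `#000000` → cut (S804, F1062). Machine vertices: (235.7991,76.5959) → (224.4691,41.0265) → (230.3251,15.1950) → (38.6653,43.9978) → (106.3157,101.9566) → (235.7991,76.5959). Closed: final G1 returns to the first vertex.

**Shape 4** — `<path>` open polyline, stroke `#000000` → cut (S804, F1062). Machine vertices: (238.6881,15.4335) → (57.8878,50.8087) → (239.9714,36.2191) → (52.2078,97.0716). Open path.

**Shape 5** — `<path>` cubic bezier, stroke `#000000` → cut (S804, F1062). Control points (SVG): P0=(133.5575,115.0621), P1=(135.6451,138.5889), P2=(241.4919,120.8776), P3=(228.0290,97.8787); sampled at t=k/5. Machine vertices: (133.5575,32.1548) → (145.4766,22.6997) → (171.5906,21.4161) → (201.1922,26.5784) → (223.5741,36.4610) → (228.0290,49.3382). Open path.

; LightBurn 1.7.01
; GRBL device profile, absolute coords
G21
G90
G0 X118.3346 Y20.3803
M3 S804
G1 X104.4872 Y16.4319 F1062
G1 X92.7666 Y24.7965
G1 X91.9985 Y39.1753
G1 X102.7615 Y48.7408
G1 X116.9507 Y46.2900
G1 X123.8814 Y33.6684
G1 X118.3346 Y20.3803
M5
G0 X134.3155 Y23.8246
M3 S804
G1 X114.3399 Y37.7938 F1062
G1 X90.4470 Y59.7982
G1 X69.1709 Y82.2221
G1 X57.0459 Y97.4497
G1 X60.6061 Y97.8650
M5
G0 X235.7991 Y76.5959
M3 S804
G1 X224.4691 Y41.0265 F1062
G1 X230.3251 Y15.1950
G1 X38.6653 Y43.9978
G1 X106.3157 Y101.9566
G1 X235.7991 Y76.5959
M5
G0 X238.6881 Y15.4335
M3 S804
G1 X57.8878 Y50.8087 F1062
G1 X239.9714 Y36.2191
G1 X52.2078 Y97.0716
M5
G0 X133.5575 Y32.1548
M3 S804
G1 X145.4766 Y22.6997 F1062
G1 X171.5906 Y21.4161
G1 X201.1922 Y26.5784
G1 X223.5741 Y36.4610
G1 X228.0290 Y49.3382
M5
G0 X0.0000 Y0.0000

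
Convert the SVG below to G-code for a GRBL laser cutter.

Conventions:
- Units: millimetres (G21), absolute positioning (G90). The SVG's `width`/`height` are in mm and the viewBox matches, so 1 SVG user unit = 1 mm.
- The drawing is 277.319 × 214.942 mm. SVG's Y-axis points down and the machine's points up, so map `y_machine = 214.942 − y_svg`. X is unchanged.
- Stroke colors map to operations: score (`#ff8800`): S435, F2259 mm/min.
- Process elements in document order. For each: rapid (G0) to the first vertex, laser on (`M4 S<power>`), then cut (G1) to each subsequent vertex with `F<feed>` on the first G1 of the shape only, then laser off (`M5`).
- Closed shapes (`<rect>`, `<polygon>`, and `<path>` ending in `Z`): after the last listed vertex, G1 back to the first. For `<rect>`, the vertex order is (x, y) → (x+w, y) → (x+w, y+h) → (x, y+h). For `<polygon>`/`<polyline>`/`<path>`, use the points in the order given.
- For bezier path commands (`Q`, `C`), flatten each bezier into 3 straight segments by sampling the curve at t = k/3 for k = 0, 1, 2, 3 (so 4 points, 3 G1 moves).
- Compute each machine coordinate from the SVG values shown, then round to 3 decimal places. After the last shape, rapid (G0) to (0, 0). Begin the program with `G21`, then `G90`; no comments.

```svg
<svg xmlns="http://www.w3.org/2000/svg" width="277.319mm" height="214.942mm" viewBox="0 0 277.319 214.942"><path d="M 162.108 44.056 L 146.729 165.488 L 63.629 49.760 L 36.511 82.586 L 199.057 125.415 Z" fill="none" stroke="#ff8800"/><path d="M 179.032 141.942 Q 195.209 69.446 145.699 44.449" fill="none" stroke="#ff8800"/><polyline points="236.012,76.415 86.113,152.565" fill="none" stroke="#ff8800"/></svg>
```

G21
G90
G0 X162.108 Y170.886
M4 S435
G1 X146.729 Y49.454 F2259
G1 X63.629 Y165.182
G1 X36.511 Y132.356
G1 X199.057 Y89.527
G1 X162.108 Y170.886
M5
G0 X179.032 Y73.000
M4 S435
G1 X182.518 Y116.053 F2259
G1 X171.407 Y148.551
G1 X145.699 Y170.493
M5
G0 X236.012 Y138.527
M4 S435
G1 X86.113 Y62.377 F2259
M5
G0 X0.000 Y0.000

viewBox `0 0 277.319 214.942` with mm width/height → 1 unit = 1 mm. Flip: y_m = 214.942 − y_svg.

**Shape 1** — `<path>` closed polygon, stroke `#ff8800` → score (S435, F2259). Machine vertices: (162.108,170.886) → (146.729,49.454) → (63.629,165.182) → (36.511,132.356) → (199.057,89.527) → (162.108,170.886). Closed: final G1 returns to the first vertex.

**Shape 2** — `<path>` quadratic bezier, stroke `#ff8800` → score (S435, F2259). Control points (SVG): P0=(179.032,141.942), P1=(195.209,69.446), P2=(145.699,44.449); sampled at t=k/3. Machine vertices: (179.032,73.000) → (182.518,116.053) → (171.407,148.551) → (145.699,170.493). Open path.

**Shape 3** — `<polyline>` line segment, stroke `#ff8800` → score (S435, F2259). Machine vertices: (236.012,138.527) → (86.113,62.377). Open path.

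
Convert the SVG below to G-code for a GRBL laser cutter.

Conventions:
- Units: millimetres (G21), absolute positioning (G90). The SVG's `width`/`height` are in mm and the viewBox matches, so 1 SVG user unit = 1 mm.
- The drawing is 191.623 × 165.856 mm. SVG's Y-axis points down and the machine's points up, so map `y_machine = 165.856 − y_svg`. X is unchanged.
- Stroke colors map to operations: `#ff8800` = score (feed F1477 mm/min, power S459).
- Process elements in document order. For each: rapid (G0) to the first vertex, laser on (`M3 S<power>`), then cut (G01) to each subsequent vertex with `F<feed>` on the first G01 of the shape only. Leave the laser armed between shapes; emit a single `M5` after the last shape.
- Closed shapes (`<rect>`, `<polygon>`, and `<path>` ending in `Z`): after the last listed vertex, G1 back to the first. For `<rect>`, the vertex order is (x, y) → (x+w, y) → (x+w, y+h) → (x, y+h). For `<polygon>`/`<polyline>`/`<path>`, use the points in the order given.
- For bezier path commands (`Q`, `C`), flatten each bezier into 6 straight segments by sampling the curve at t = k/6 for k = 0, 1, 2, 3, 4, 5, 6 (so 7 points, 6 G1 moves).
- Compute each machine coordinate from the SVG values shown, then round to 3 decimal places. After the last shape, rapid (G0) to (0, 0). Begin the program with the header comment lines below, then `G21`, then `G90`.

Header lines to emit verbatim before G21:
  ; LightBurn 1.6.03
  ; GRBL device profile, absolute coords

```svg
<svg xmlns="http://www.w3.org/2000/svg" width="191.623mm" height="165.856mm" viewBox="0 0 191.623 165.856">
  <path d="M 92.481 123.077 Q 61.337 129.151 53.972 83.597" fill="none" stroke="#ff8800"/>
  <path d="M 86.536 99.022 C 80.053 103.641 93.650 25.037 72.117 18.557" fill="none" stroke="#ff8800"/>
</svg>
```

; LightBurn 1.6.03
; GRBL device profile, absolute coords
G21
G90
G0 X92.481 Y42.779
M3 S459
G01 X82.760 Y42.188 F1477
G01 X74.360 Y44.466
G01 X67.282 Y49.612
G01 X61.524 Y57.626
G01 X57.088 Y68.508
G01 X53.972 Y82.259
G0 X86.536 Y66.834
M3 S459
G01 X84.712 Y70.741 F1477
G01 X84.702 Y84.202
G01 X84.970 Y102.904
G01 X83.985 Y122.531
G01 X80.212 Y138.768
G01 X72.117 Y147.299
M5
G0 X0.000 Y0.000

1 u = 1 mm; y_m = 165.856 − y.

[1] `<path>` quadratic bezier, #ff8800→score S459 F1477: (92.481,42.779) → (82.760,42.188) → (74.360,44.466) → (67.282,49.612) → (61.524,57.626) → (57.088,68.508) → (53.972,82.259)

[2] `<path>` cubic bezier, #ff8800→score S459 F1477: (86.536,66.834) → (84.712,70.741) → (84.702,84.202) → (84.970,102.904) → (83.985,122.531) → (80.212,138.768) → (72.117,147.299)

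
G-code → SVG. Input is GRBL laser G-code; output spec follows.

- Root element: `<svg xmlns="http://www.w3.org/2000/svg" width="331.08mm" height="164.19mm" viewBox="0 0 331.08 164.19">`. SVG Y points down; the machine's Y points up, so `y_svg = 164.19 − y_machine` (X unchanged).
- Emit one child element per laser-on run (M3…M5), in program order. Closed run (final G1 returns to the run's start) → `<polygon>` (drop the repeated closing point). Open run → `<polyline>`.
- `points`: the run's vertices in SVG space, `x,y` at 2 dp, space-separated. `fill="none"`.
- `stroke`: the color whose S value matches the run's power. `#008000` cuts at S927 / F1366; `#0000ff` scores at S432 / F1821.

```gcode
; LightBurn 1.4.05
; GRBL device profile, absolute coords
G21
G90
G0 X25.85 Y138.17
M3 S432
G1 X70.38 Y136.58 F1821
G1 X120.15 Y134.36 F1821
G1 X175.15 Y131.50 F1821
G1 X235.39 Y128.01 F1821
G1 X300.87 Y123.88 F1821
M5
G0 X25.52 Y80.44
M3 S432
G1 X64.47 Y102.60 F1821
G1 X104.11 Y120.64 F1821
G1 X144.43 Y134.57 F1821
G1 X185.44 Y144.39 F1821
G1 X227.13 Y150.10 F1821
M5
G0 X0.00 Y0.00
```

<svg xmlns="http://www.w3.org/2000/svg" width="331.08mm" height="164.19mm" viewBox="0 0 331.08 164.19">
  <polyline points="25.85,26.02 70.38,27.61 120.15,29.83 175.15,32.69 235.39,36.18 300.87,40.31" fill="none" stroke="#0000ff"/>
  <polyline points="25.52,83.75 64.47,61.59 104.11,43.55 144.43,29.62 185.44,19.80 227.13,14.09" fill="none" stroke="#0000ff"/>
</svg>

y_svg = 164.19 − y_m. Every run uses S432, so all elements get stroke `#0000ff` (score).

[1] open run; points: 25.85,26.02 70.38,27.61 120.15,29.83 175.15,32.69 235.39,36.18 300.87,40.31

[2] open run; points: 25.52,83.75 64.47,61.59 104.11,43.55 144.43,29.62 185.44,19.80 227.13,14.09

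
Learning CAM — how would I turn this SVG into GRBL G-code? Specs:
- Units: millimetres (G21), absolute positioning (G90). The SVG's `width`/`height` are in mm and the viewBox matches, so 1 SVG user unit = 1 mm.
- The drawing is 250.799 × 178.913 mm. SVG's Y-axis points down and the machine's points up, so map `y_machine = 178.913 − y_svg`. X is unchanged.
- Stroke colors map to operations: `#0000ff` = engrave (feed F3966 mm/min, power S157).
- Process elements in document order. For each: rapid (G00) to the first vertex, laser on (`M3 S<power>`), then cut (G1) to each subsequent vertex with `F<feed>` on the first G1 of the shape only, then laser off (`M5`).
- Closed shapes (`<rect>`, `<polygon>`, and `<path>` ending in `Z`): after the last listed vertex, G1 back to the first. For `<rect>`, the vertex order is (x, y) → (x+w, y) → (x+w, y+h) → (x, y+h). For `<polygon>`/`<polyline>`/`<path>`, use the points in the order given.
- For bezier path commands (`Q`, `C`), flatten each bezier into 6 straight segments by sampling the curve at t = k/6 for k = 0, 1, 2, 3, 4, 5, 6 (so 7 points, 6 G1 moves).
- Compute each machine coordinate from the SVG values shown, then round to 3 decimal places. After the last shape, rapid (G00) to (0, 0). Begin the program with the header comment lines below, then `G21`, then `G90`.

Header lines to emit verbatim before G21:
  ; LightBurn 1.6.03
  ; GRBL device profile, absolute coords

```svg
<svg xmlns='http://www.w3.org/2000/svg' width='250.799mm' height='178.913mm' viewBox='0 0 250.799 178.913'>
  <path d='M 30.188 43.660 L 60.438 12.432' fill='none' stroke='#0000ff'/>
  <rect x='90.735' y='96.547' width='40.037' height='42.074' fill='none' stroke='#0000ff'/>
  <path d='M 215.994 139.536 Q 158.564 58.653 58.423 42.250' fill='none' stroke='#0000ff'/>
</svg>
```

1 u = 1 mm; y_m = 178.913 − y.

[1] `<path>` line segment, #0000ff→engrave S157 F3966: (30.188,135.253) → (60.438,166.481)

[2] `<rect>` rectangle, #0000ff→engrave S157 F3966: (90.735,82.366) → (130.772,82.366) → (130.772,40.292) → (90.735,40.292) → (90.735,82.366) (closed)

[3] `<path>` quadratic bezier, #0000ff→engrave S157 F3966: (215.994,39.377) → (195.664,64.547) → (172.962,86.135) → (147.886,104.140) → (120.438,118.563) → (90.617,129.404) → (58.423,136.663)

; LightBurn 1.6.03
; GRBL device profile, absolute coords
G21
G90
G00 X30.188 Y135.253
M3 S157
G1 X60.438 Y166.481 F3966
M5
G00 X90.735 Y82.366
M3 S157
G1 X130.772 Y82.366 F3966
G1 X130.772 Y40.292
G1 X90.735 Y40.292
G1 X90.735 Y82.366
M5
G00 X215.994 Y39.377
M3 S157
G1 X195.664 Y64.547 F3966
G1 X172.962 Y86.135
G1 X147.886 Y104.140
G1 X120.438 Y118.563
G1 X90.617 Y129.404
G1 X58.423 Y136.663
M5
G00 X0.000 Y0.000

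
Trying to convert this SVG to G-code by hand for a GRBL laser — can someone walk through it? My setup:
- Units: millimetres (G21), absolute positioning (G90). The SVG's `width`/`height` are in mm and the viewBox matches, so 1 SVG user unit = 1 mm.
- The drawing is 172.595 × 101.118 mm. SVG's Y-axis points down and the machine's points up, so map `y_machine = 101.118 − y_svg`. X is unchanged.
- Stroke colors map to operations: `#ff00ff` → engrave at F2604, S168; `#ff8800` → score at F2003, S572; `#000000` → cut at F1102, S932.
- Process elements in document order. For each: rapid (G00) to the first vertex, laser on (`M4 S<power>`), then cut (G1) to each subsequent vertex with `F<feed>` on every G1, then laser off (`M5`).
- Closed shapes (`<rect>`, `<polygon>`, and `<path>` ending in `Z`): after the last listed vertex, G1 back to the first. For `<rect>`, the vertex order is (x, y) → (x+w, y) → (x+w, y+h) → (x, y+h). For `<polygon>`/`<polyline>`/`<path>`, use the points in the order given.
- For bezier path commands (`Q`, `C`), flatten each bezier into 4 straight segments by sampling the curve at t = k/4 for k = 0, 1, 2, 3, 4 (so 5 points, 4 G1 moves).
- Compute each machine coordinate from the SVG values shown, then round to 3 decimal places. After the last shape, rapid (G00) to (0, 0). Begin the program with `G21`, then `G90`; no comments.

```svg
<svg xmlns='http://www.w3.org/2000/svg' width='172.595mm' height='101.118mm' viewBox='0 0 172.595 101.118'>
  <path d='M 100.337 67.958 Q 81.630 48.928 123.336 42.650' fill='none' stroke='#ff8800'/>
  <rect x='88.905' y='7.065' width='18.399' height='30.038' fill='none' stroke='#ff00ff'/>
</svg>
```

G21
G90
G00 X100.337 Y33.160
M4 S572
G1 X94.759 Y41.878 F2003
G1 X96.733 Y49.002 F2003
G1 X106.259 Y54.532 F2003
G1 X123.336 Y58.468 F2003
M5
G00 X88.905 Y94.053
M4 S168
G1 X107.304 Y94.053 F2604
G1 X107.304 Y64.015 F2604
G1 X88.905 Y64.015 F2604
G1 X88.905 Y94.053 F2604
M5
G00 X0.000 Y0.000

Since the viewBox matches the mm dimensions, user units are millimetres directly. The only transform is the Y-flip y_m = 101.118 − y_svg.

Shape 1 is a quadratic bezier drawn with `<path>`. Its stroke #ff8800 means score at S572, F2003. After flipping Y the toolpath is (100.337,33.160) → (94.759,41.878) → (96.733,49.002) → (106.259,54.532) → (123.336,58.468).

Shape 2 is a rectangle drawn with `<rect>`. Its stroke #ff00ff means engrave at S168, F2604. After flipping Y the toolpath is (88.905,94.053) → (107.304,94.053) → (107.304,64.015) → (88.905,64.015) → (88.905,94.053), returning to the start.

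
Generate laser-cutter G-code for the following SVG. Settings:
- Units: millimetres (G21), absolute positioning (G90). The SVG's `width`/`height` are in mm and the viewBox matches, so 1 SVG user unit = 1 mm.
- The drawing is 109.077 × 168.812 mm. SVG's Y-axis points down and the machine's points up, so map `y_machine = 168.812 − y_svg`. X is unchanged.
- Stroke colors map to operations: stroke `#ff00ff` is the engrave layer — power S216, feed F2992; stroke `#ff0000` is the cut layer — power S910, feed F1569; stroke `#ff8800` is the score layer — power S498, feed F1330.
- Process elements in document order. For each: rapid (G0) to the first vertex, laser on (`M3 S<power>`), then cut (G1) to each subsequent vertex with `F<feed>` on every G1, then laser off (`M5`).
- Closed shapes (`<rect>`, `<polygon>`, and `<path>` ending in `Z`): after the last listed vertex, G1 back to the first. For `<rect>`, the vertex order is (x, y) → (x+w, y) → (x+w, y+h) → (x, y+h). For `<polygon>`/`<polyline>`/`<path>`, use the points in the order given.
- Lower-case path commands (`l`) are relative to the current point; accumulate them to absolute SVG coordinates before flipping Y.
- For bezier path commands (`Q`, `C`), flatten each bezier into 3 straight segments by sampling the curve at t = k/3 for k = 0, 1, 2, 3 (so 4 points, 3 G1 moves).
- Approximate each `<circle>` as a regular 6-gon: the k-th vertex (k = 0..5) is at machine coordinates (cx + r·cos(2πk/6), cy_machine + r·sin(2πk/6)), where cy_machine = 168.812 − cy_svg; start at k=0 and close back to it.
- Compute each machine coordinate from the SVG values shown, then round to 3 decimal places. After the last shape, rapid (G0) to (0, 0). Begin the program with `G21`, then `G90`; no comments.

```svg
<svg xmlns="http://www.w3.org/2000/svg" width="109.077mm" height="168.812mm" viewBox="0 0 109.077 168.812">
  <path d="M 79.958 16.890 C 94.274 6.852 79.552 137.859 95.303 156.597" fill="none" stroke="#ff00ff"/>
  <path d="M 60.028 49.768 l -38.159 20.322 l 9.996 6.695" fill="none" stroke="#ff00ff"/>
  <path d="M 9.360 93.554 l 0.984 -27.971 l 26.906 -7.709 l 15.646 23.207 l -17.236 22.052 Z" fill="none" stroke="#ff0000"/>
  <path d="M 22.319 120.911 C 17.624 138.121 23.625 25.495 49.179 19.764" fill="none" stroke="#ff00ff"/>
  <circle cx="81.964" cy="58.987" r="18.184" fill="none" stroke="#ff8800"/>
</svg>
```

1 u = 1 mm; y_m = 168.812 − y.

[1] `<path>` cubic bezier, #ff00ff→engrave S216 F2992: (79.958,151.922) → (86.799,124.327) → (87.506,58.994) → (95.303,12.215)

[2] `<path>` open polyline, #ff00ff→engrave S216 F2992: (60.028,119.044) → (21.869,98.722) → (31.865,92.027)

[3] `<path>` regular polygon, #ff0000→cut S910 F1569: (9.360,75.258) → (10.344,103.229) → (37.250,110.938) → (52.896,87.731) → (35.660,65.679) → (9.360,75.258) (closed)

[4] `<path>` cubic bezier, #ff00ff→engrave S216 F2992: (22.319,47.901) → (21.517,65.202) → (29.815,116.453) → (49.179,149.048)

[5] `<circle>` circle, #ff8800→score S498 F1330: (100.148,109.825) → (91.056,125.573) → (72.872,125.573) → (63.780,109.825) → (72.872,94.077) → (91.056,94.077) → (100.148,109.825) (closed)

G21
G90
G0 X79.958 Y151.922
M3 S216
G1 X86.799 Y124.327 F2992
G1 X87.506 Y58.994 F2992
G1 X95.303 Y12.215 F2992
M5
G0 X60.028 Y119.044
M3 S216
G1 X21.869 Y98.722 F2992
G1 X31.865 Y92.027 F2992
M5
G0 X9.360 Y75.258
M3 S910
G1 X10.344 Y103.229 F1569
G1 X37.250 Y110.938 F1569
G1 X52.896 Y87.731 F1569
G1 X35.660 Y65.679 F1569
G1 X9.360 Y75.258 F1569
M5
G0 X22.319 Y47.901
M3 S216
G1 X21.517 Y65.202 F2992
G1 X29.815 Y116.453 F2992
G1 X49.179 Y149.048 F2992
M5
G0 X100.148 Y109.825
M3 S498
G1 X91.056 Y125.573 F1330
G1 X72.872 Y125.573 F1330
G1 X63.780 Y109.825 F1330
G1 X72.872 Y94.077 F1330
G1 X91.056 Y94.077 F1330
G1 X100.148 Y109.825 F1330
M5
G0 X0.000 Y0.000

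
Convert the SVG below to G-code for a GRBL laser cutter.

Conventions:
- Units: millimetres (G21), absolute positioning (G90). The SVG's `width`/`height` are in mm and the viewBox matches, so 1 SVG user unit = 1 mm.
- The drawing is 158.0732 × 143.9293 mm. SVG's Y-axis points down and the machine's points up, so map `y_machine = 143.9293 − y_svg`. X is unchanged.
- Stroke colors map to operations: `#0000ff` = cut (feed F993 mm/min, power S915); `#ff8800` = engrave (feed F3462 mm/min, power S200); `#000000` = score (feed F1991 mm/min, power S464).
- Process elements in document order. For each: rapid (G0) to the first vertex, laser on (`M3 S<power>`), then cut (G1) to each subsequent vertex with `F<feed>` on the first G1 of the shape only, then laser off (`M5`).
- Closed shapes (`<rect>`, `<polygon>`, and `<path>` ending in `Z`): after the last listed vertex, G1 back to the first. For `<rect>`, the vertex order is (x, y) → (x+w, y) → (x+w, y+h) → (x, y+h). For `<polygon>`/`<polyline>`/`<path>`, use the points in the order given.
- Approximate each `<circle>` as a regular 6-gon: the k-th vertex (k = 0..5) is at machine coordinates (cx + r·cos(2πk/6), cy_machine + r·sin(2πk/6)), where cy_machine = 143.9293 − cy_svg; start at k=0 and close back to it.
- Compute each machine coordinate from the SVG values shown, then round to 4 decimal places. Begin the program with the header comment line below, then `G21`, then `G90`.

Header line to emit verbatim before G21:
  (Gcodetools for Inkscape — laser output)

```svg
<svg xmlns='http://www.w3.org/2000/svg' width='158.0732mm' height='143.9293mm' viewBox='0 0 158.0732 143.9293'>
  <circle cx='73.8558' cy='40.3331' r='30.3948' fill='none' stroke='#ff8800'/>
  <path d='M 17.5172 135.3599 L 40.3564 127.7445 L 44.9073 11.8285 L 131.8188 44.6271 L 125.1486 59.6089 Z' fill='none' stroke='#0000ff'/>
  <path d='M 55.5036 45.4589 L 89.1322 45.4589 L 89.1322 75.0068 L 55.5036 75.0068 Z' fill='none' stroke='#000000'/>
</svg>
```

(Gcodetools for Inkscape — laser output)
G21
G90
G0 X104.2506 Y103.5962
M3 S200
G1 X89.0532 Y129.9189 F3462
G1 X58.6584 Y129.9189
G1 X43.4610 Y103.5962
G1 X58.6584 Y77.2735
G1 X89.0532 Y77.2735
G1 X104.2506 Y103.5962
M5
G0 X17.5172 Y8.5694
M3 S915
G1 X40.3564 Y16.1848 F993
G1 X44.9073 Y132.1008
G1 X131.8188 Y99.3022
G1 X125.1486 Y84.3204
G1 X17.5172 Y8.5694
M5
G0 X55.5036 Y98.4704
M3 S464
G1 X89.1322 Y98.4704 F1991
G1 X89.1322 Y68.9225
G1 X55.5036 Y68.9225
G1 X55.5036 Y98.4704
M5

Since the viewBox matches the mm dimensions, user units are millimetres directly. The only transform is the Y-flip y_m = 143.9293 − y_svg.

Shape 1 is a circle drawn with `<circle>`. Its stroke #ff8800 means engrave at S200, F3462. After flipping Y the toolpath is (104.2506,103.5962) → (89.0532,129.9189) → (58.6584,129.9189) → (43.4610,103.5962) → (58.6584,77.2735) → (89.0532,77.2735) → (104.2506,103.5962), returning to the start.

Shape 2 is a closed polygon drawn with `<path>`. Its stroke #0000ff means cut at S915, F993. After flipping Y the toolpath is (17.5172,8.5694) → (40.3564,16.1848) → (44.9073,132.1008) → (131.8188,99.3022) → (125.1486,84.3204) → (17.5172,8.5694), returning to the start.

Shape 3 is a rectangle drawn with `<path>`. Its stroke #000000 means score at S464, F1991. After flipping Y the toolpath is (55.5036,98.4704) → (89.1322,98.4704) → (89.1322,68.9225) → (55.5036,68.9225) → (55.5036,98.4704), returning to the start.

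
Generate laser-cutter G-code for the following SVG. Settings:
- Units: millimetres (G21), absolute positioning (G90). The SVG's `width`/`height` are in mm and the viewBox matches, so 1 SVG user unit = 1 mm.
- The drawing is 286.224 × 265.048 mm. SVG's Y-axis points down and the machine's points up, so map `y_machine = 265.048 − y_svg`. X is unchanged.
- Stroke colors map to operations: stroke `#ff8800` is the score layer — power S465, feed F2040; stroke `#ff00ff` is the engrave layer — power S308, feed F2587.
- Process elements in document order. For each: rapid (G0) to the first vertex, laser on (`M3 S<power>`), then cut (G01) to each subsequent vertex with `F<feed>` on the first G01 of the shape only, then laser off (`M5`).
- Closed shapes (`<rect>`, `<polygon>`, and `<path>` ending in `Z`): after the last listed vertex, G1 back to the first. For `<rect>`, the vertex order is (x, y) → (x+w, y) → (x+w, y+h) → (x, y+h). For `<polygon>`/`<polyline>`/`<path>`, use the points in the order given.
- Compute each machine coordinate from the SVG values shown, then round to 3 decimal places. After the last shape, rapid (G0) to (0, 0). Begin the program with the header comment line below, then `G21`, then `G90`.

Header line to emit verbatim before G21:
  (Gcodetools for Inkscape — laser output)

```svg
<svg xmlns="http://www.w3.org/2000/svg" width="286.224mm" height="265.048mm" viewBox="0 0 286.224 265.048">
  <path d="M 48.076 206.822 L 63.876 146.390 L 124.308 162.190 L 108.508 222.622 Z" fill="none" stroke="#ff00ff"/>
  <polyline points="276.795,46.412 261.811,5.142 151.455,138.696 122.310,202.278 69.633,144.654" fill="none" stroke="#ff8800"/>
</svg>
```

(Gcodetools for Inkscape — laser output)
G21
G90
G0 X48.076 Y58.226
M3 S308
G01 X63.876 Y118.658 F2587
G01 X124.308 Y102.858
G01 X108.508 Y42.426
G01 X48.076 Y58.226
M5
G0 X276.795 Y218.636
M3 S465
G01 X261.811 Y259.906 F2040
G01 X151.455 Y126.352
G01 X122.310 Y62.770
G01 X69.633 Y120.394
M5
G0 X0.000 Y0.000

1 u = 1 mm; y_m = 265.048 − y.

[1] `<path>` regular polygon, #ff00ff→engrave S308 F2587: (48.076,58.226) → (63.876,118.658) → (124.308,102.858) → (108.508,42.426) → (48.076,58.226) (closed)

[2] `<polyline>` open polyline, #ff8800→score S465 F2040: (276.795,218.636) → (261.811,259.906) → (151.455,126.352) → (122.310,62.770) → (69.633,120.394)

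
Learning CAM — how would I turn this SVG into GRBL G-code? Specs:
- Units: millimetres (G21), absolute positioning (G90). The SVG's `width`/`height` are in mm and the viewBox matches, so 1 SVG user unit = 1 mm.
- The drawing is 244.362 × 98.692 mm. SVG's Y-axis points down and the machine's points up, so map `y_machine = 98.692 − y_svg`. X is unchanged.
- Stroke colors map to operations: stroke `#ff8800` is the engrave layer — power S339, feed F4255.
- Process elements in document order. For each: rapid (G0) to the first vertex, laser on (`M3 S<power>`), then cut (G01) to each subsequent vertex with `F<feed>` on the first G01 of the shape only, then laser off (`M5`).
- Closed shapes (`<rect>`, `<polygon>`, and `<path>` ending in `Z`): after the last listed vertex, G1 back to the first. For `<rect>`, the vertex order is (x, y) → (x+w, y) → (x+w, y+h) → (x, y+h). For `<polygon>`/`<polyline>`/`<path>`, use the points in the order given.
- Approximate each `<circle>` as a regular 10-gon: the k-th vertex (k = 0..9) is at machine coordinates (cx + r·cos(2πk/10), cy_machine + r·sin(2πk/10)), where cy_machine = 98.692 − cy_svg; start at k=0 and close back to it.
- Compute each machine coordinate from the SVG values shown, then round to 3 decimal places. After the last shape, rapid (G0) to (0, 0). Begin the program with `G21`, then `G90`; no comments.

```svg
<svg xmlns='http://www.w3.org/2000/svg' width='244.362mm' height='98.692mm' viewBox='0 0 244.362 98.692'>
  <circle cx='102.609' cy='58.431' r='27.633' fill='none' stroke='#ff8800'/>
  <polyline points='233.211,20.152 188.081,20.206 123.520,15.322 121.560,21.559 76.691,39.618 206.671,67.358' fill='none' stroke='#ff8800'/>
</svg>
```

viewBox `0 0 244.362 98.692` with mm width/height → 1 unit = 1 mm. Flip: y_m = 98.692 − y_svg.

**Shape 1** — `<circle>` circle, stroke `#ff8800` → engrave (S339, F4255). Machine vertices: (130.242,40.261) → (124.965,56.503) → (111.148,66.542) → (94.070,66.542) → (80.253,56.503) → (74.976,40.261) → (80.253,24.019) → (94.070,13.980) → (111.148,13.980) → (124.965,24.019) → (130.242,40.261). Closed: final G1 returns to the first vertex.

**Shape 2** — `<polyline>` open polyline, stroke `#ff8800` → engrave (S339, F4255). Machine vertices: (233.211,78.540) → (188.081,78.486) → (123.520,83.370) → (121.560,77.133) → (76.691,59.074) → (206.671,31.334). Open path.

G21
G90
G0 X130.242 Y40.261
M3 S339
G01 X124.965 Y56.503 F4255
G01 X111.148 Y66.542
G01 X94.070 Y66.542
G01 X80.253 Y56.503
G01 X74.976 Y40.261
G01 X80.253 Y24.019
G01 X94.070 Y13.980
G01 X111.148 Y13.980
G01 X124.965 Y24.019
G01 X130.242 Y40.261
M5
G0 X233.211 Y78.540
M3 S339
G01 X188.081 Y78.486 F4255
G01 X123.520 Y83.370
G01 X121.560 Y77.133
G01 X76.691 Y59.074
G01 X206.671 Y31.334
M5
G0 X0.000 Y0.000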